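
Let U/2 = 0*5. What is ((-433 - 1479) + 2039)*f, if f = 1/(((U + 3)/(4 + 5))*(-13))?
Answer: -381/13 ≈ -29.308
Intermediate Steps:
U = 0 (U = 2*(0*5) = 2*0 = 0)
f = -3/13 (f = 1/(((0 + 3)/(4 + 5))*(-13)) = 1/((3/9)*(-13)) = 1/((3*(⅑))*(-13)) = 1/((⅓)*(-13)) = 1/(-13/3) = -3/13 ≈ -0.23077)
((-433 - 1479) + 2039)*f = ((-433 - 1479) + 2039)*(-3/13) = (-1912 + 2039)*(-3/13) = 127*(-3/13) = -381/13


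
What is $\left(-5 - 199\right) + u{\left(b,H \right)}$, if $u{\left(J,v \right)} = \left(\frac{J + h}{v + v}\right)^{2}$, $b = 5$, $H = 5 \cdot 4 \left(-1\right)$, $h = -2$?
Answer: $- \frac{326391}{1600} \approx -203.99$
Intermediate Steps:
$H = -20$ ($H = 20 \left(-1\right) = -20$)
$u{\left(J,v \right)} = \frac{\left(-2 + J\right)^{2}}{4 v^{2}}$ ($u{\left(J,v \right)} = \left(\frac{J - 2}{v + v}\right)^{2} = \left(\frac{-2 + J}{2 v}\right)^{2} = \frac{\left(-2 + J\right)^{2}}{4 v^{2}}$)
$\left(-5 - 199\right) + u{\left(b,H \right)} = \left(-5 - 199\right) + \frac{\left(-2 + 5\right)^{2}}{4 \cdot 400} = \left(-5 - 199\right) + \frac{1}{4} \cdot \frac{1}{400} \cdot 3^{2} = -204 + \frac{1}{4} \cdot \frac{1}{400} \cdot 9 = -204 + \frac{9}{1600} = - \frac{326391}{1600}$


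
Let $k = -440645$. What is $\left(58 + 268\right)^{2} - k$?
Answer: $546921$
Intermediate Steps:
$\left(58 + 268\right)^{2} - k = \left(58 + 268\right)^{2} - -440645 = 326^{2} + 440645 = 106276 + 440645 = 546921$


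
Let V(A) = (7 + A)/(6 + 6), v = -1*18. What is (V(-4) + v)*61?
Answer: -4331/4 ≈ -1082.8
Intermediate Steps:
v = -18
V(A) = 7/12 + A/12 (V(A) = (7 + A)/12 = (7 + A)*(1/12) = 7/12 + A/12)
(V(-4) + v)*61 = ((7/12 + (1/12)*(-4)) - 18)*61 = ((7/12 - ⅓) - 18)*61 = (¼ - 18)*61 = -71/4*61 = -4331/4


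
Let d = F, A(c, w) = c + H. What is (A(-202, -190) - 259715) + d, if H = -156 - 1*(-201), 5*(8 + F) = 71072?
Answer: -1228328/5 ≈ -2.4567e+5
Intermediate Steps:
F = 71032/5 (F = -8 + (⅕)*71072 = -8 + 71072/5 = 71032/5 ≈ 14206.)
H = 45 (H = -156 + 201 = 45)
A(c, w) = 45 + c (A(c, w) = c + 45 = 45 + c)
d = 71032/5 ≈ 14206.
(A(-202, -190) - 259715) + d = ((45 - 202) - 259715) + 71032/5 = (-157 - 259715) + 71032/5 = -259872 + 71032/5 = -1228328/5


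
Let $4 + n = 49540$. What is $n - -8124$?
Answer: $57660$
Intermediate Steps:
$n = 49536$ ($n = -4 + 49540 = 49536$)
$n - -8124 = 49536 - -8124 = 49536 + \left(-182538 + 190662\right) = 49536 + 8124 = 57660$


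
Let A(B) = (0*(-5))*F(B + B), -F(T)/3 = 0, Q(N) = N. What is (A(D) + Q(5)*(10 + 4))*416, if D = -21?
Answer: 29120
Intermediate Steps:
F(T) = 0 (F(T) = -3*0 = 0)
A(B) = 0 (A(B) = (0*(-5))*0 = 0*0 = 0)
(A(D) + Q(5)*(10 + 4))*416 = (0 + 5*(10 + 4))*416 = (0 + 5*14)*416 = (0 + 70)*416 = 70*416 = 29120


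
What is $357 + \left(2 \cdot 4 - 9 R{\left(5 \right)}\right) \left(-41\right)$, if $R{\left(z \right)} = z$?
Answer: $1874$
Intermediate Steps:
$357 + \left(2 \cdot 4 - 9 R{\left(5 \right)}\right) \left(-41\right) = 357 + \left(2 \cdot 4 - 45\right) \left(-41\right) = 357 + \left(8 - 45\right) \left(-41\right) = 357 - -1517 = 357 + 1517 = 1874$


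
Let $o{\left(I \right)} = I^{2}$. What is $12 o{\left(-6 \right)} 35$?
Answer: $15120$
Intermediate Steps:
$12 o{\left(-6 \right)} 35 = 12 \left(-6\right)^{2} \cdot 35 = 12 \cdot 36 \cdot 35 = 432 \cdot 35 = 15120$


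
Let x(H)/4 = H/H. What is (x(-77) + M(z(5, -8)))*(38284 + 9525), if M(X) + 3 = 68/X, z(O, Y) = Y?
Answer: -717135/2 ≈ -3.5857e+5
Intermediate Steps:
M(X) = -3 + 68/X
x(H) = 4 (x(H) = 4*(H/H) = 4*1 = 4)
(x(-77) + M(z(5, -8)))*(38284 + 9525) = (4 + (-3 + 68/(-8)))*(38284 + 9525) = (4 + (-3 + 68*(-⅛)))*47809 = (4 + (-3 - 17/2))*47809 = (4 - 23/2)*47809 = -15/2*47809 = -717135/2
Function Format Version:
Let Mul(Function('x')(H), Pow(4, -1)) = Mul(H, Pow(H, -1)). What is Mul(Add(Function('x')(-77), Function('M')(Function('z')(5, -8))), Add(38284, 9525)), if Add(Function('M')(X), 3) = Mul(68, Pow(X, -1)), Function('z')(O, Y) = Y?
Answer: Rational(-717135, 2) ≈ -3.5857e+5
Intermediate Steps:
Function('M')(X) = Add(-3, Mul(68, Pow(X, -1)))
Function('x')(H) = 4 (Function('x')(H) = Mul(4, Mul(H, Pow(H, -1))) = Mul(4, 1) = 4)
Mul(Add(Function('x')(-77), Function('M')(Function('z')(5, -8))), Add(38284, 9525)) = Mul(Add(4, Add(-3, Mul(68, Pow(-8, -1)))), Add(38284, 9525)) = Mul(Add(4, Add(-3, Mul(68, Rational(-1, 8)))), 47809) = Mul(Add(4, Add(-3, Rational(-17, 2))), 47809) = Mul(Add(4, Rational(-23, 2)), 47809) = Mul(Rational(-15, 2), 47809) = Rational(-717135, 2)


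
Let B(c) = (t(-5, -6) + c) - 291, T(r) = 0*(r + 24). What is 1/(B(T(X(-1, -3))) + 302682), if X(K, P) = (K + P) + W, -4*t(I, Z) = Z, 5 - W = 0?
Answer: 2/604785 ≈ 3.3070e-6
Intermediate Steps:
W = 5 (W = 5 - 1*0 = 5 + 0 = 5)
t(I, Z) = -Z/4
X(K, P) = 5 + K + P (X(K, P) = (K + P) + 5 = 5 + K + P)
T(r) = 0 (T(r) = 0*(24 + r) = 0)
B(c) = -579/2 + c (B(c) = (-¼*(-6) + c) - 291 = (3/2 + c) - 291 = -579/2 + c)
1/(B(T(X(-1, -3))) + 302682) = 1/((-579/2 + 0) + 302682) = 1/(-579/2 + 302682) = 1/(604785/2) = 2/604785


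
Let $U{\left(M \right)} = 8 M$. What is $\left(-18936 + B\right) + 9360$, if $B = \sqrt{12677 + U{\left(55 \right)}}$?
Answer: $-9576 + \sqrt{13117} \approx -9461.5$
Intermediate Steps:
$B = \sqrt{13117}$ ($B = \sqrt{12677 + 8 \cdot 55} = \sqrt{12677 + 440} = \sqrt{13117} \approx 114.53$)
$\left(-18936 + B\right) + 9360 = \left(-18936 + \sqrt{13117}\right) + 9360 = -9576 + \sqrt{13117}$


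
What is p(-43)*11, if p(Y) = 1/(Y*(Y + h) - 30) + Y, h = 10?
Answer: -656986/1389 ≈ -472.99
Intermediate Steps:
p(Y) = Y + 1/(-30 + Y*(10 + Y)) (p(Y) = 1/(Y*(Y + 10) - 30) + Y = 1/(Y*(10 + Y) - 30) + Y = 1/(-30 + Y*(10 + Y)) + Y = Y + 1/(-30 + Y*(10 + Y)))
p(-43)*11 = ((1 + (-43)³ - 30*(-43) + 10*(-43)²)/(-30 + (-43)² + 10*(-43)))*11 = ((1 - 79507 + 1290 + 10*1849)/(-30 + 1849 - 430))*11 = ((1 - 79507 + 1290 + 18490)/1389)*11 = ((1/1389)*(-59726))*11 = -59726/1389*11 = -656986/1389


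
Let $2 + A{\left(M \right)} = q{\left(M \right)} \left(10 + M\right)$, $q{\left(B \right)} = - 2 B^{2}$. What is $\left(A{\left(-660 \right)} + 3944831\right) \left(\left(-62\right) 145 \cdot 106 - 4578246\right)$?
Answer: $-3154019591017194$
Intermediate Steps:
$A{\left(M \right)} = -2 - 2 M^{2} \left(10 + M\right)$ ($A{\left(M \right)} = -2 + - 2 M^{2} \left(10 + M\right) = -2 - 2 M^{2} \left(10 + M\right)$)
$\left(A{\left(-660 \right)} + 3944831\right) \left(\left(-62\right) 145 \cdot 106 - 4578246\right) = \left(\left(-2 - 20 \left(-660\right)^{2} - 2 \left(-660\right)^{3}\right) + 3944831\right) \left(\left(-62\right) 145 \cdot 106 - 4578246\right) = \left(\left(-2 - 8712000 - -574992000\right) + 3944831\right) \left(\left(-8990\right) 106 - 4578246\right) = \left(\left(-2 - 8712000 + 574992000\right) + 3944831\right) \left(-952940 - 4578246\right) = \left(566279998 + 3944831\right) \left(-5531186\right) = 570224829 \left(-5531186\right) = -3154019591017194$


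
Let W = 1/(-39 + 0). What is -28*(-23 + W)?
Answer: 25144/39 ≈ 644.72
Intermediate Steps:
W = -1/39 (W = 1/(-39) = -1/39 ≈ -0.025641)
-28*(-23 + W) = -28*(-23 - 1/39) = -28*(-898/39) = 25144/39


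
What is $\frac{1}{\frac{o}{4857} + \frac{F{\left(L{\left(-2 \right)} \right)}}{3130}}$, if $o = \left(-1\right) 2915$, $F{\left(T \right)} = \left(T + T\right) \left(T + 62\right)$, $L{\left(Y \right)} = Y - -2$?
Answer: $- \frac{4857}{2915} \approx -1.6662$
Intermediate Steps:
$L{\left(Y \right)} = 2 + Y$ ($L{\left(Y \right)} = Y + 2 = 2 + Y$)
$F{\left(T \right)} = 2 T \left(62 + T\right)$
$o = -2915$
$\frac{1}{\frac{o}{4857} + \frac{F{\left(L{\left(-2 \right)} \right)}}{3130}} = \frac{1}{- \frac{2915}{4857} + \frac{2 \left(2 - 2\right) \left(62 + \left(2 - 2\right)\right)}{3130}} = \frac{1}{\left(-2915\right) \frac{1}{4857} + 2 \cdot 0 \left(62 + 0\right) \frac{1}{3130}} = \frac{1}{- \frac{2915}{4857} + 2 \cdot 0 \cdot 62 \cdot \frac{1}{3130}} = \frac{1}{- \frac{2915}{4857} + 0 \cdot \frac{1}{3130}} = \frac{1}{- \frac{2915}{4857} + 0} = \frac{1}{- \frac{2915}{4857}} = - \frac{4857}{2915}$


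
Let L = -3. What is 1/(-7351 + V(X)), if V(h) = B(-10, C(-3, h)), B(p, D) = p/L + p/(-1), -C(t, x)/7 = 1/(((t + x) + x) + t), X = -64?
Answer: -3/22013 ≈ -0.00013628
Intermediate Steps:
C(t, x) = -7/(2*t + 2*x) (C(t, x) = -7/(((t + x) + x) + t) = -7/((t + 2*x) + t) = -7/(2*t + 2*x))
B(p, D) = -4*p/3 (B(p, D) = p/(-3) + p/(-1) = p*(-⅓) + p*(-1) = -p/3 - p = -4*p/3)
V(h) = 40/3 (V(h) = -4/3*(-10) = 40/3)
1/(-7351 + V(X)) = 1/(-7351 + 40/3) = 1/(-22013/3) = -3/22013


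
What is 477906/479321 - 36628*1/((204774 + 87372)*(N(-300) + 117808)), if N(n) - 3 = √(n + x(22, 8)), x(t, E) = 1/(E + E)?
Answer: 15502568000542353652286/15548485115992688801055 + 73256*I*√4799/32438564377510455 ≈ 0.99705 + 1.5644e-10*I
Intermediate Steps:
x(t, E) = 1/(2*E)
N(n) = 3 + √(1/16 + n) (N(n) = 3 + √(n + (½)/8) = 3 + √(n + (½)*(⅛)) = 3 + √(n + 1/16) = 3 + √(1/16 + n))
477906/479321 - 36628*1/((204774 + 87372)*(N(-300) + 117808)) = 477906/479321 - 36628*1/((204774 + 87372)*((3 + √(1 + 16*(-300))/4) + 117808)) = 477906*(1/479321) - 36628*1/(292146*((3 + √(1 - 4800)/4) + 117808)) = 477906/479321 - 36628*1/(292146*((3 + √(-4799)/4) + 117808)) = 477906/479321 - 36628*1/(292146*((3 + (I*√4799)/4) + 117808)) = 477906/479321 - 36628*1/(292146*((3 + I*√4799/4) + 117808)) = 477906/479321 - 36628*1/(292146*(117811 + I*√4799/4)) = 477906/479321 - 36628/(34418012406 + 146073*I*√4799/2)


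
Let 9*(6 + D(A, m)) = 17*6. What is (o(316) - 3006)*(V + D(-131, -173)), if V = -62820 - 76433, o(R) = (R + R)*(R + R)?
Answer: -165600844574/3 ≈ -5.5200e+10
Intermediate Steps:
D(A, m) = 16/3 (D(A, m) = -6 + (17*6)/9 = -6 + (⅑)*102 = -6 + 34/3 = 16/3)
o(R) = 4*R² (o(R) = (2*R)*(2*R) = 4*R²)
V = -139253
(o(316) - 3006)*(V + D(-131, -173)) = (4*316² - 3006)*(-139253 + 16/3) = (4*99856 - 3006)*(-417743/3) = (399424 - 3006)*(-417743/3) = 396418*(-417743/3) = -165600844574/3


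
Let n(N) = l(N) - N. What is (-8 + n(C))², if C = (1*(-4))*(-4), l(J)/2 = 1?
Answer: 484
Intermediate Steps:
l(J) = 2 (l(J) = 2*1 = 2)
C = 16 (C = -4*(-4) = 16)
n(N) = 2 - N
(-8 + n(C))² = (-8 + (2 - 1*16))² = (-8 + (2 - 16))² = (-8 - 14)² = (-22)² = 484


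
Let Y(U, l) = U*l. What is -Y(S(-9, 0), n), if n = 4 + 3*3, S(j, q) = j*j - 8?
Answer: -949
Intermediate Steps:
S(j, q) = -8 + j**2 (S(j, q) = j**2 - 8 = -8 + j**2)
n = 13 (n = 4 + 9 = 13)
-Y(S(-9, 0), n) = -(-8 + (-9)**2)*13 = -(-8 + 81)*13 = -73*13 = -1*949 = -949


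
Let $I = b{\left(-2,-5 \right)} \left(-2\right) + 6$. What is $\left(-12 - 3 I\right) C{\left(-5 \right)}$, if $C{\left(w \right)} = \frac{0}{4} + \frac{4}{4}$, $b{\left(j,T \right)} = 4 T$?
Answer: $-150$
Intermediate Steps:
$I = 46$ ($I = 4 \left(-5\right) \left(-2\right) + 6 = \left(-20\right) \left(-2\right) + 6 = 40 + 6 = 46$)
$C{\left(w \right)} = 1$ ($C{\left(w \right)} = 0 \cdot \frac{1}{4} + 4 \cdot \frac{1}{4} = 0 + 1 = 1$)
$\left(-12 - 3 I\right) C{\left(-5 \right)} = \left(-12 - 138\right) 1 = \left(-150\right) 1 = -150$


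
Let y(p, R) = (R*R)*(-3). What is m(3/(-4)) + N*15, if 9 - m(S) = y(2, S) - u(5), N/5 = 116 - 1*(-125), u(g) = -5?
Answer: 289291/16 ≈ 18081.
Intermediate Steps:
N = 1205 (N = 5*(116 - 1*(-125)) = 5*(116 + 125) = 5*241 = 1205)
y(p, R) = -3*R**2 (y(p, R) = R**2*(-3) = -3*R**2)
m(S) = 4 + 3*S**2 (m(S) = 9 - (-3*S**2 - 1*(-5)) = 9 - (-3*S**2 + 5) = 9 - (5 - 3*S**2) = 9 + (-5 + 3*S**2) = 4 + 3*S**2)
m(3/(-4)) + N*15 = (4 + 3*(3/(-4))**2) + 1205*15 = (4 + 3*(3*(-1/4))**2) + 18075 = (4 + 3*(-3/4)**2) + 18075 = (4 + 3*(9/16)) + 18075 = (4 + 27/16) + 18075 = 91/16 + 18075 = 289291/16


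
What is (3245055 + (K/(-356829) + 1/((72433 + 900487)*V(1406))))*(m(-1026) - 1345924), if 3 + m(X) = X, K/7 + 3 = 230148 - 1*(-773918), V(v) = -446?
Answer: -676774521558451567028435803/154836067523280 ≈ -4.3709e+12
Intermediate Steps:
K = 7028441 (K = -21 + 7*(230148 - 1*(-773918)) = -21 + 7*(230148 + 773918) = -21 + 7*1004066 = -21 + 7028462 = 7028441)
m(X) = -3 + X
(3245055 + (K/(-356829) + 1/((72433 + 900487)*V(1406))))*(m(-1026) - 1345924) = (3245055 + (7028441/(-356829) + 1/((72433 + 900487)*(-446))))*((-3 - 1026) - 1345924) = (3245055 + (7028441*(-1/356829) - 1/446/972920))*(-1029 - 1345924) = (3245055 + (-7028441/356829 + (1/972920)*(-1/446)))*(-1346953) = (3245055 + (-7028441/356829 - 1/433922320))*(-1346953) = (3245055 - 3049797425059949/154836067523280)*(-1346953) = (502448505299332320451/154836067523280)*(-1346953) = -676774521558451567028435803/154836067523280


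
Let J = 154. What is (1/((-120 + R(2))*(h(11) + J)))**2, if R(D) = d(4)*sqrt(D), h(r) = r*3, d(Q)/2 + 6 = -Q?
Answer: 19/8084832800 - 3*sqrt(2)/4042416400 ≈ 1.3005e-9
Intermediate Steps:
d(Q) = -12 - 2*Q (d(Q) = -12 + 2*(-Q) = -12 - 2*Q)
h(r) = 3*r
R(D) = -20*sqrt(D) (R(D) = (-12 - 2*4)*sqrt(D) = (-12 - 8)*sqrt(D) = -20*sqrt(D))
(1/((-120 + R(2))*(h(11) + J)))**2 = (1/((-120 - 20*sqrt(2))*(3*11 + 154)))**2 = (1/((-120 - 20*sqrt(2))*(33 + 154)))**2 = (1/((-120 - 20*sqrt(2))*187))**2 = (1/(-22440 - 3740*sqrt(2)))**2 = (-22440 - 3740*sqrt(2))**(-2)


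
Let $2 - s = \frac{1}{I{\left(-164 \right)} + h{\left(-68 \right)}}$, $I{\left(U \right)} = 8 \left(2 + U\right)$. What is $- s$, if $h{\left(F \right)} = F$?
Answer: $- \frac{2729}{1364} \approx -2.0007$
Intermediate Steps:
$I{\left(U \right)} = 16 + 8 U$
$s = \frac{2729}{1364}$ ($s = 2 - \frac{1}{\left(16 + 8 \left(-164\right)\right) - 68} = 2 - \frac{1}{\left(16 - 1312\right) - 68} = 2 - \frac{1}{-1296 - 68} = 2 - \frac{1}{-1364} = 2 - - \frac{1}{1364} = 2 + \frac{1}{1364} = \frac{2729}{1364} \approx 2.0007$)
$- s = \left(-1\right) \frac{2729}{1364} = - \frac{2729}{1364}$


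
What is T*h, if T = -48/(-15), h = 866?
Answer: 13856/5 ≈ 2771.2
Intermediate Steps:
T = 16/5 (T = -48*(-1/15) = 16/5 ≈ 3.2000)
T*h = (16/5)*866 = 13856/5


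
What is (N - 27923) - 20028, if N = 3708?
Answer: -44243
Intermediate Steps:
(N - 27923) - 20028 = (3708 - 27923) - 20028 = -24215 - 20028 = -44243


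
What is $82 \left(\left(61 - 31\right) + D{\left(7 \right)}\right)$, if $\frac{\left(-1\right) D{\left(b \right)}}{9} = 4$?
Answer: $-492$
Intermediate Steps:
$D{\left(b \right)} = -36$ ($D{\left(b \right)} = \left(-9\right) 4 = -36$)
$82 \left(\left(61 - 31\right) + D{\left(7 \right)}\right) = 82 \left(\left(61 - 31\right) - 36\right) = 82 \left(30 - 36\right) = 82 \left(-6\right) = -492$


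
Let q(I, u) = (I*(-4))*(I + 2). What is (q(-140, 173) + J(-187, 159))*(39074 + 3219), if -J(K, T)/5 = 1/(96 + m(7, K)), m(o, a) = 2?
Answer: -320303709385/98 ≈ -3.2684e+9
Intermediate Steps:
q(I, u) = -4*I*(2 + I) (q(I, u) = (-4*I)*(2 + I) = -4*I*(2 + I))
J(K, T) = -5/98 (J(K, T) = -5/(96 + 2) = -5/98)
(q(-140, 173) + J(-187, 159))*(39074 + 3219) = (-4*(-140)*(2 - 140) - 5/98)*(39074 + 3219) = (-4*(-140)*(-138) - 5/98)*42293 = (-77280 - 5/98)*42293 = -7573445/98*42293 = -320303709385/98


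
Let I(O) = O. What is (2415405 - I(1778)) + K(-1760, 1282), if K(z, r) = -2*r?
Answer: 2411063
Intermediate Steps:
(2415405 - I(1778)) + K(-1760, 1282) = (2415405 - 1*1778) - 2*1282 = (2415405 - 1778) - 2564 = 2413627 - 2564 = 2411063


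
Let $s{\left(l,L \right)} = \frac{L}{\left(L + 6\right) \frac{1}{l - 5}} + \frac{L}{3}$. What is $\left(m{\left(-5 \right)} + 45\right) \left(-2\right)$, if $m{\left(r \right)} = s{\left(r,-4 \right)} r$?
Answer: $\frac{290}{3} \approx 96.667$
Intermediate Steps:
$s{\left(l,L \right)} = \frac{L}{3} + \frac{L \left(-5 + l\right)}{6 + L}$ ($s{\left(l,L \right)} = \frac{L}{\left(6 + L\right) \frac{1}{-5 + l}} + L \frac{1}{3} = \frac{L}{\frac{1}{-5 + l} \left(6 + L\right)} + \frac{L}{3} = L \frac{-5 + l}{6 + L} + \frac{L}{3} = \frac{L \left(-5 + l\right)}{6 + L} + \frac{L}{3} = \frac{L}{3} + \frac{L \left(-5 + l\right)}{6 + L}$)
$m{\left(r \right)} = r \left(\frac{26}{3} - 2 r\right)$ ($m{\left(r \right)} = \frac{1}{3} \left(-4\right) \frac{1}{6 - 4} \left(-9 - 4 + 3 r\right) r = \frac{1}{3} \left(-4\right) \frac{1}{2} \left(-13 + 3 r\right) r = \left(\frac{26}{3} - 2 r\right) r = r \left(\frac{26}{3} - 2 r\right)$)
$\left(m{\left(-5 \right)} + 45\right) \left(-2\right) = \left(\frac{2}{3} \left(-5\right) \left(13 - -15\right) + 45\right) \left(-2\right) = \left(\frac{2}{3} \left(-5\right) \left(13 + 15\right) + 45\right) \left(-2\right) = \left(\frac{2}{3} \left(-5\right) 28 + 45\right) \left(-2\right) = \left(- \frac{280}{3} + 45\right) \left(-2\right) = \left(- \frac{145}{3}\right) \left(-2\right) = \frac{290}{3}$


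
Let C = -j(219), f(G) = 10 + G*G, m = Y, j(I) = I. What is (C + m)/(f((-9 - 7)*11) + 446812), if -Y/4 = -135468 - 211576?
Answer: 1387957/477798 ≈ 2.9049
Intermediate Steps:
Y = 1388176 (Y = -4*(-135468 - 211576) = -4*(-347044) = 1388176)
m = 1388176
f(G) = 10 + G²
C = -219 (C = -1*219 = -219)
(C + m)/(f((-9 - 7)*11) + 446812) = (-219 + 1388176)/((10 + ((-9 - 7)*11)²) + 446812) = 1387957/((10 + (-16*11)²) + 446812) = 1387957/((10 + (-176)²) + 446812) = 1387957/((10 + 30976) + 446812) = 1387957/(30986 + 446812) = 1387957/477798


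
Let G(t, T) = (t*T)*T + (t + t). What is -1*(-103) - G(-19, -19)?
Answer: 7000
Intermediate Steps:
G(t, T) = 2*t + t*T² (G(t, T) = (T*t)*T + 2*t = t*T² + 2*t = 2*t + t*T²)
-1*(-103) - G(-19, -19) = -1*(-103) - (-19)*(2 + (-19)²) = 103 - (-19)*(2 + 361) = 103 - (-19)*363 = 103 - 1*(-6897) = 103 + 6897 = 7000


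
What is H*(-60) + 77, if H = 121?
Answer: -7183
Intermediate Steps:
H*(-60) + 77 = 121*(-60) + 77 = -7260 + 77 = -7183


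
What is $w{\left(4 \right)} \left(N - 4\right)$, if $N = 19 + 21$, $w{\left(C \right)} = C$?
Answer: $144$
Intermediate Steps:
$N = 40$
$w{\left(4 \right)} \left(N - 4\right) = 4 \left(40 - 4\right) = 4 \cdot 36 = 144$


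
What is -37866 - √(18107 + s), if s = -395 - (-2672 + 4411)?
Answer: -37866 - √15973 ≈ -37992.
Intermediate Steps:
s = -2134 (s = -395 - 1*1739 = -395 - 1739 = -2134)
-37866 - √(18107 + s) = -37866 - √(18107 - 2134) = -37866 - √15973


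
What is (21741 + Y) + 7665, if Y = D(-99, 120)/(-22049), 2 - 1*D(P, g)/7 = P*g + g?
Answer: 648290560/22049 ≈ 29402.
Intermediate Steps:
D(P, g) = 14 - 7*g - 7*P*g (D(P, g) = 14 - 7*(P*g + g) = 14 - 7*(g + P*g) = 14 + (-7*g - 7*P*g) = 14 - 7*g - 7*P*g)
Y = -82334/22049 (Y = (14 - 7*120 - 7*(-99)*120)/(-22049) = (14 - 840 + 83160)*(-1/22049) = 82334*(-1/22049) = -82334/22049 ≈ -3.7341)
(21741 + Y) + 7665 = (21741 - 82334/22049) + 7665 = 479284975/22049 + 7665 = 648290560/22049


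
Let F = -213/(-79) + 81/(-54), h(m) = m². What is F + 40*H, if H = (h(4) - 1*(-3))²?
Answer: 2281709/158 ≈ 14441.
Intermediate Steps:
H = 361 (H = (4² - 1*(-3))² = (16 + 3)² = 19² = 361)
F = 189/158 (F = -213*(-1/79) + 81*(-1/54) = 213/79 - 3/2 = 189/158 ≈ 1.1962)
F + 40*H = 189/158 + 40*361 = 189/158 + 14440 = 2281709/158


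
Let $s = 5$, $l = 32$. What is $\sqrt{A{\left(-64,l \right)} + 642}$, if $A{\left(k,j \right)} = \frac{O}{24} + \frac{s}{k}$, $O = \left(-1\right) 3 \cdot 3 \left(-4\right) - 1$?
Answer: $\frac{7 \sqrt{7563}}{24} \approx 25.365$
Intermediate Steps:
$O = 35$ ($O = \left(-3\right) 3 \left(-4\right) - 1 = \left(-9\right) \left(-4\right) - 1 = 36 - 1 = 35$)
$A{\left(k,j \right)} = \frac{35}{24} + \frac{5}{k}$
$\sqrt{A{\left(-64,l \right)} + 642} = \sqrt{\left(\frac{35}{24} + \frac{5}{-64}\right) + 642} = \sqrt{\left(\frac{35}{24} + 5 \left(- \frac{1}{64}\right)\right) + 642} = \sqrt{\left(\frac{35}{24} - \frac{5}{64}\right) + 642} = \sqrt{\frac{265}{192} + 642} = \sqrt{\frac{123529}{192}} = \frac{7 \sqrt{7563}}{24}$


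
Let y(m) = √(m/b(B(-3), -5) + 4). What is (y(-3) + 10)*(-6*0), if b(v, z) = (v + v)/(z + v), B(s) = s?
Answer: 0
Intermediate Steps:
b(v, z) = 2*v/(v + z) (b(v, z) = (2*v)/(v + z) = 2*v/(v + z))
y(m) = √(4 + 4*m/3) (y(m) = √(m/((2*(-3)/(-3 - 5))) + 4) = √(m/((2*(-3)/(-8))) + 4) = √(m/((2*(-3)*(-⅛))) + 4) = √(m/(¾) + 4) = √(m*(4/3) + 4) = √(4*m/3 + 4) = √(4 + 4*m/3))
(y(-3) + 10)*(-6*0) = (2*√(9 + 3*(-3))/3 + 10)*(-6*0) = (2*√(9 - 9)/3 + 10)*0 = (2*√0/3 + 10)*0 = ((⅔)*0 + 10)*0 = (0 + 10)*0 = 10*0 = 0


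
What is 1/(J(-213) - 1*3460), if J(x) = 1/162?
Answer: -162/560519 ≈ -0.00028902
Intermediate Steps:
J(x) = 1/162
1/(J(-213) - 1*3460) = 1/(1/162 - 1*3460) = 1/(1/162 - 3460) = 1/(-560519/162) = -162/560519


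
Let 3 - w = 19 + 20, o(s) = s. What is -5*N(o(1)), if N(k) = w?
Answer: 180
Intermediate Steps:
w = -36 (w = 3 - (19 + 20) = 3 - 1*39 = 3 - 39 = -36)
N(k) = -36
-5*N(o(1)) = -5*(-36) = 180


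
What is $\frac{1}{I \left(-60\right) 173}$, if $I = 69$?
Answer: $- \frac{1}{716220} \approx -1.3962 \cdot 10^{-6}$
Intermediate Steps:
$\frac{1}{I \left(-60\right) 173} = \frac{1}{69 \left(-60\right) 173} = \frac{1}{\left(-4140\right) 173} = \frac{1}{-716220} = - \frac{1}{716220}$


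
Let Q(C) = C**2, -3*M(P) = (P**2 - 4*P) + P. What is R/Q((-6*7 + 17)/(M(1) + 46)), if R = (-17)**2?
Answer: 226576/225 ≈ 1007.0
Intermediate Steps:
M(P) = P - P**2/3 (M(P) = -((P**2 - 4*P) + P)/3 = -(P**2 - 3*P)/3 = P - P**2/3)
R = 289
R/Q((-6*7 + 17)/(M(1) + 46)) = 289/(((-6*7 + 17)/((1/3)*1*(3 - 1*1) + 46))**2) = 289/(((-42 + 17)/((1/3)*1*(3 - 1) + 46))**2) = 289/((-25/((1/3)*1*2 + 46))**2) = 289/((-25/(2/3 + 46))**2) = 289/((-25/140/3)**2) = 289/((-25*3/140)**2) = 289/((-15/28)**2) = 289/(225/784) = 289*(784/225) = 226576/225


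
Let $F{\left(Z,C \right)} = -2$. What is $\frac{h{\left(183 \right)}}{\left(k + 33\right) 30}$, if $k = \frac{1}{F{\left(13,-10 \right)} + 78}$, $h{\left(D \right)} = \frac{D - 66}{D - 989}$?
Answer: $- \frac{57}{388895} \approx -0.00014657$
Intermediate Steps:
$h{\left(D \right)} = \frac{-66 + D}{-989 + D}$
$k = \frac{1}{76}$ ($k = \frac{1}{-2 + 78} = \frac{1}{76} \approx 0.013158$)
$\frac{h{\left(183 \right)}}{\left(k + 33\right) 30} = \frac{\frac{1}{-989 + 183} \left(-66 + 183\right)}{\left(\frac{1}{76} + 33\right) 30} = \frac{\frac{1}{-806} \cdot 117}{\frac{2509}{76} \cdot 30} = \frac{\left(- \frac{1}{806}\right) 117}{\frac{37635}{38}} = \left(- \frac{9}{62}\right) \frac{38}{37635} = - \frac{57}{388895}$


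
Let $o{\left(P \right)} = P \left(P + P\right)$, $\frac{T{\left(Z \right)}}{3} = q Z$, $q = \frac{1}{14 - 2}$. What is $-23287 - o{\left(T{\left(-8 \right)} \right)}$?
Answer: $-23295$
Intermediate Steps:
$q = \frac{1}{12} \approx 0.083333$
$T{\left(Z \right)} = \frac{Z}{4}$ ($T{\left(Z \right)} = 3 \frac{Z}{12} = \frac{Z}{4}$)
$o{\left(P \right)} = 2 P^{2}$ ($o{\left(P \right)} = P 2 P = 2 P^{2}$)
$-23287 - o{\left(T{\left(-8 \right)} \right)} = -23287 - 2 \left(\frac{1}{4} \left(-8\right)\right)^{2} = -23287 - 2 \left(-2\right)^{2} = -23287 - 2 \cdot 4 = -23287 - 8 = -23295$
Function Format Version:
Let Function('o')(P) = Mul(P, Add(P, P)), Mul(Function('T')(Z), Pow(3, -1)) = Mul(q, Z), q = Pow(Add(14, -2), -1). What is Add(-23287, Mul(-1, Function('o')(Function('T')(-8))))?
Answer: -23295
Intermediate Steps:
q = Rational(1, 12) (q = Pow(12, -1) = Rational(1, 12) ≈ 0.083333)
Function('T')(Z) = Mul(Rational(1, 4), Z) (Function('T')(Z) = Mul(3, Mul(Rational(1, 12), Z)) = Mul(Rational(1, 4), Z))
Function('o')(P) = Mul(2, Pow(P, 2)) (Function('o')(P) = Mul(P, Mul(2, P)) = Mul(2, Pow(P, 2)))
Add(-23287, Mul(-1, Function('o')(Function('T')(-8)))) = Add(-23287, Mul(-1, Mul(2, Pow(Mul(Rational(1, 4), -8), 2)))) = Add(-23287, Mul(-1, Mul(2, Pow(-2, 2)))) = Add(-23287, Mul(-1, Mul(2, 4))) = Add(-23287, Mul(-1, 8)) = Add(-23287, -8) = -23295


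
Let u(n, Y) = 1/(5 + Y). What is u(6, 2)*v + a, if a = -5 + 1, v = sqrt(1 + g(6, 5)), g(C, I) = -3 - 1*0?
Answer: -4 + I*sqrt(2)/7 ≈ -4.0 + 0.20203*I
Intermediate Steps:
g(C, I) = -3 (g(C, I) = -3 + 0 = -3)
v = I*sqrt(2) (v = sqrt(1 - 3) = sqrt(-2) = I*sqrt(2) ≈ 1.4142*I)
a = -4
u(6, 2)*v + a = (I*sqrt(2))/(5 + 2) - 4 = (I*sqrt(2))/7 - 4 = I*sqrt(2)/7 - 4 = -4 + I*sqrt(2)/7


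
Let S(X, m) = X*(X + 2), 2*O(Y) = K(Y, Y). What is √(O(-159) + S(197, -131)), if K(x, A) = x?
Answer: 13*√926/2 ≈ 197.80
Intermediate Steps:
O(Y) = Y/2
S(X, m) = X*(2 + X)
√(O(-159) + S(197, -131)) = √((½)*(-159) + 197*(2 + 197)) = √(-159/2 + 197*199) = √(-159/2 + 39203) = √(78247/2) = 13*√926/2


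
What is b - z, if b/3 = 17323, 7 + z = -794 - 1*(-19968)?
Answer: 32802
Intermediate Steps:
z = 19167 (z = -7 + (-794 - 1*(-19968)) = -7 + (-794 + 19968) = -7 + 19174 = 19167)
b = 51969 (b = 3*17323 = 51969)
b - z = 51969 - 1*19167 = 51969 - 19167 = 32802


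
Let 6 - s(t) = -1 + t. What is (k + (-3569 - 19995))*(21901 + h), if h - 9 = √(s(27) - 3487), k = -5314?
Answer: -632716980 - 28878*I*√3507 ≈ -6.3272e+8 - 1.7102e+6*I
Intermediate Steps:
s(t) = 7 - t (s(t) = 6 - (-1 + t) = 6 + (1 - t) = 7 - t)
h = 9 + I*√3507 (h = 9 + √((7 - 1*27) - 3487) = 9 + √((7 - 27) - 3487) = 9 + √(-20 - 3487) = 9 + √(-3507) = 9 + I*√3507 ≈ 9.0 + 59.22*I)
(k + (-3569 - 19995))*(21901 + h) = (-5314 + (-3569 - 19995))*(21901 + (9 + I*√3507)) = (-5314 - 23564)*(21910 + I*√3507) = -28878*(21910 + I*√3507) = -632716980 - 28878*I*√3507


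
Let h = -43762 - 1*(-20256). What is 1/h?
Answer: -1/23506 ≈ -4.2542e-5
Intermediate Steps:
h = -23506 (h = -43762 + 20256 = -23506)
1/h = 1/(-23506) = -1/23506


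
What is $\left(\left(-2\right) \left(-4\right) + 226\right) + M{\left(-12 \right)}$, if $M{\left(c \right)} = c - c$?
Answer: $234$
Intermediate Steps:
$M{\left(c \right)} = 0$
$\left(\left(-2\right) \left(-4\right) + 226\right) + M{\left(-12 \right)} = \left(\left(-2\right) \left(-4\right) + 226\right) + 0 = \left(8 + 226\right) + 0 = 234 + 0 = 234$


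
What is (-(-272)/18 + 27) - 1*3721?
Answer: -33110/9 ≈ -3678.9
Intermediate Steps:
(-(-272)/18 + 27) - 1*3721 = (-(-272)/18 + 27) - 3721 = (-8*(-17/9) + 27) - 3721 = (136/9 + 27) - 3721 = 379/9 - 3721 = -33110/9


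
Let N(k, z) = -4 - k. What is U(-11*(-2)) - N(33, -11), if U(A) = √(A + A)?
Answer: 37 + 2*√11 ≈ 43.633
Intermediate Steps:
U(A) = √2*√A (U(A) = √(2*A) = √2*√A)
U(-11*(-2)) - N(33, -11) = √2*√(-11*(-2)) - (-4 - 1*33) = √2*√22 - (-4 - 33) = 2*√11 - 1*(-37) = 2*√11 + 37 = 37 + 2*√11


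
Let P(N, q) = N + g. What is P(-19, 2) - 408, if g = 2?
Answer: -425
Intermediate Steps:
P(N, q) = 2 + N (P(N, q) = N + 2 = 2 + N)
P(-19, 2) - 408 = (2 - 19) - 408 = -17 - 408 = -425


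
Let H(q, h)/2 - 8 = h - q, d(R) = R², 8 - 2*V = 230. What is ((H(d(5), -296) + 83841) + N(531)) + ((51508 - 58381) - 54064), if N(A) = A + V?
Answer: 22698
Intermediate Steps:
V = -111 (V = 4 - ½*230 = 4 - 115 = -111)
N(A) = -111 + A (N(A) = A - 111 = -111 + A)
H(q, h) = 16 - 2*q + 2*h (H(q, h) = 16 + 2*(h - q) = 16 + (-2*q + 2*h) = 16 - 2*q + 2*h)
((H(d(5), -296) + 83841) + N(531)) + ((51508 - 58381) - 54064) = (((16 - 2*5² + 2*(-296)) + 83841) + (-111 + 531)) + ((51508 - 58381) - 54064) = (((16 - 2*25 - 592) + 83841) + 420) + (-6873 - 54064) = (((16 - 50 - 592) + 83841) + 420) - 60937 = ((-626 + 83841) + 420) - 60937 = (83215 + 420) - 60937 = 83635 - 60937 = 22698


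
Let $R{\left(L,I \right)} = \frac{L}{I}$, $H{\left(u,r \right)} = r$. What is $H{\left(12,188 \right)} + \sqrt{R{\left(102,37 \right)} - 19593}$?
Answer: $188 + \frac{i \sqrt{26819043}}{37} \approx 188.0 + 139.97 i$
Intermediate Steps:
$H{\left(12,188 \right)} + \sqrt{R{\left(102,37 \right)} - 19593} = 188 + \sqrt{\frac{102}{37} - 19593} = 188 + \sqrt{- \frac{724839}{37}} = 188 + \frac{i \sqrt{26819043}}{37}$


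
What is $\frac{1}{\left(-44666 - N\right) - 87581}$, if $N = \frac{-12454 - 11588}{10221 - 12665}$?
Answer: $- \frac{1222}{161617855} \approx -7.561 \cdot 10^{-6}$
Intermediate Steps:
$N = \frac{12021}{1222}$ ($N = - \frac{24042}{-2444} = \left(-24042\right) \left(- \frac{1}{2444}\right) = \frac{12021}{1222} \approx 9.8372$)
$\frac{1}{\left(-44666 - N\right) - 87581} = \frac{1}{\left(-44666 - \frac{12021}{1222}\right) - 87581} = \frac{1}{- \frac{54593873}{1222} - 87581} = \frac{1}{- \frac{161617855}{1222}} = - \frac{1222}{161617855}$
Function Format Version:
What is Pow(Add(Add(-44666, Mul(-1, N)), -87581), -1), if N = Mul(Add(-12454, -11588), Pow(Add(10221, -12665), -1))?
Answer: Rational(-1222, 161617855) ≈ -7.5610e-6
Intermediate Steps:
N = Rational(12021, 1222) (N = Mul(-24042, Pow(-2444, -1)) = Mul(-24042, Rational(-1, 2444)) = Rational(12021, 1222) ≈ 9.8372)
Pow(Add(Add(-44666, Mul(-1, N)), -87581), -1) = Pow(Add(Add(-44666, Mul(-1, Rational(12021, 1222))), -87581), -1) = Pow(Add(Add(-44666, Rational(-12021, 1222)), -87581), -1) = Pow(Add(Rational(-54593873, 1222), -87581), -1) = Pow(Rational(-161617855, 1222), -1) = Rational(-1222, 161617855)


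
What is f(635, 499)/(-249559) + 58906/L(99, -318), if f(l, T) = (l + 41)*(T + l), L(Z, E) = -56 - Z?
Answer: -14819342974/38681645 ≈ -383.11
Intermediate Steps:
f(l, T) = (41 + l)*(T + l)
f(635, 499)/(-249559) + 58906/L(99, -318) = (635² + 41*499 + 41*635 + 499*635)/(-249559) + 58906/(-56 - 1*99) = (403225 + 20459 + 26035 + 316865)*(-1/249559) + 58906/(-56 - 99) = 766584*(-1/249559) + 58906/(-155) = -766584/249559 + 58906*(-1/155) = -766584/249559 - 58906/155 = -14819342974/38681645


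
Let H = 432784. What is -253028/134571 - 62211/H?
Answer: -117878266433/58240175664 ≈ -2.0240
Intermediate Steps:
-253028/134571 - 62211/H = -253028/134571 - 62211/432784 = -117878266433/58240175664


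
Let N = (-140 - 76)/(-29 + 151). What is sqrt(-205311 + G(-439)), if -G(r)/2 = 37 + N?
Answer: I*sqrt(764224409)/61 ≈ 453.19*I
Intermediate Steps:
N = -108/61 (N = -216/122 = -216*1/122 = -108/61 ≈ -1.7705)
G(r) = -4298/61 (G(r) = -2*(37 - 108/61) = -2*2149/61 = -4298/61)
sqrt(-205311 + G(-439)) = sqrt(-205311 - 4298/61) = sqrt(-12528269/61) = I*sqrt(764224409)/61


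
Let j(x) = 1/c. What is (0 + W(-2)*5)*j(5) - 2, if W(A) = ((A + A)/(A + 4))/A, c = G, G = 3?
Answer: -⅓ ≈ -0.33333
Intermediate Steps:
c = 3
W(A) = 2/(4 + A) (W(A) = ((2*A)/(4 + A))/A = (2*A/(4 + A))/A = 2/(4 + A))
j(x) = ⅓ (j(x) = 1/3 = ⅓)
(0 + W(-2)*5)*j(5) - 2 = (0 + (2/(4 - 2))*5)*(⅓) - 2 = (0 + (2/2)*5)*(⅓) - 2 = (0 + (2*(½))*5)*(⅓) - 2 = (0 + 1*5)*(⅓) - 2 = (0 + 5)*(⅓) - 2 = 5*(⅓) - 2 = 5/3 - 2 = -⅓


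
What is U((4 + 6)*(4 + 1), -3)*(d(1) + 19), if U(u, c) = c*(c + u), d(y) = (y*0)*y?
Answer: -2679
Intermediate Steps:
d(y) = 0 (d(y) = 0*y = 0)
U((4 + 6)*(4 + 1), -3)*(d(1) + 19) = (-3*(-3 + (4 + 6)*(4 + 1)))*(0 + 19) = -3*(-3 + 10*5)*19 = -3*(-3 + 50)*19 = -3*47*19 = -141*19 = -2679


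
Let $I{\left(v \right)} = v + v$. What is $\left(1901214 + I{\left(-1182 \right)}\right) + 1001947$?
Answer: $2900797$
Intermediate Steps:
$I{\left(v \right)} = 2 v$
$\left(1901214 + I{\left(-1182 \right)}\right) + 1001947 = \left(1901214 + 2 \left(-1182\right)\right) + 1001947 = \left(1901214 - 2364\right) + 1001947 = 1898850 + 1001947 = 2900797$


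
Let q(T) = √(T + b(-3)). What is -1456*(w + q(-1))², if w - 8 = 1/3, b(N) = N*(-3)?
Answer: -1014832/9 - 145600*√2/3 ≈ -1.8140e+5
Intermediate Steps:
b(N) = -3*N
q(T) = √(9 + T) (q(T) = √(T - 3*(-3)) = √(T + 9) = √(9 + T))
w = 25/3 (w = 8 + 1/3 = 8 + ⅓ = 25/3 ≈ 8.3333)
-1456*(w + q(-1))² = -1456*(25/3 + √(9 - 1))² = -1456*(25/3 + √8)² = -1456*(25/3 + 2*√2)²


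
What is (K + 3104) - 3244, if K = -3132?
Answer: -3272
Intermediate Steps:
(K + 3104) - 3244 = (-3132 + 3104) - 3244 = -28 - 3244 = -3272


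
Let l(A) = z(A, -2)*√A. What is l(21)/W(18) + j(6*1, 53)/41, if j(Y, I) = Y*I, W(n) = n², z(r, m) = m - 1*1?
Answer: 318/41 - √21/108 ≈ 7.7137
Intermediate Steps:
z(r, m) = -1 + m (z(r, m) = m - 1 = -1 + m)
l(A) = -3*√A (l(A) = (-1 - 2)*√A = -3*√A)
j(Y, I) = I*Y
l(21)/W(18) + j(6*1, 53)/41 = (-3*√21)/(18²) + (53*(6*1))/41 = -3*√21/324 + (53*6)*(1/41) = -3*√21*(1/324) + 318*(1/41) = -√21/108 + 318/41 = 318/41 - √21/108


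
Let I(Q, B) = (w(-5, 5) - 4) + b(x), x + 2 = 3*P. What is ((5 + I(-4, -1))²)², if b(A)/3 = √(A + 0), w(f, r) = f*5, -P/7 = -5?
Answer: 4394817 - 432864*√103 ≈ 1727.2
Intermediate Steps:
P = 35 (P = -7*(-5) = 35)
w(f, r) = 5*f
x = 103 (x = -2 + 3*35 = -2 + 105 = 103)
b(A) = 3*√A (b(A) = 3*√(A + 0) = 3*√A)
I(Q, B) = -29 + 3*√103 (I(Q, B) = (5*(-5) - 4) + 3*√103 = (-25 - 4) + 3*√103 = -29 + 3*√103)
((5 + I(-4, -1))²)² = ((5 + (-29 + 3*√103))²)² = ((-24 + 3*√103)²)² = (-24 + 3*√103)⁴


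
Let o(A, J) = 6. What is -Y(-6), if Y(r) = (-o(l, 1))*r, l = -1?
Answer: -36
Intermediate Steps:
Y(r) = -6*r (Y(r) = (-1*6)*r = -6*r)
-Y(-6) = -(-6)*(-6) = -1*36 = -36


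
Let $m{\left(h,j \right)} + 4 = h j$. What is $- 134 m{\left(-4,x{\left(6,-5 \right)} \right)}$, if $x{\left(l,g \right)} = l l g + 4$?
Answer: $-93800$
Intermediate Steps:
$x{\left(l,g \right)} = 4 + g l^{2}$ ($x{\left(l,g \right)} = l^{2} g + 4 = g l^{2} + 4 = 4 + g l^{2}$)
$m{\left(h,j \right)} = -4 + h j$
$- 134 m{\left(-4,x{\left(6,-5 \right)} \right)} = - 134 \left(-4 - 4 \left(4 - 5 \cdot 6^{2}\right)\right) = - 134 \left(-4 - 4 \left(4 - 180\right)\right) = - 134 \left(-4 - -704\right) = - 134 \left(-4 + 704\right) = \left(-134\right) 700 = -93800$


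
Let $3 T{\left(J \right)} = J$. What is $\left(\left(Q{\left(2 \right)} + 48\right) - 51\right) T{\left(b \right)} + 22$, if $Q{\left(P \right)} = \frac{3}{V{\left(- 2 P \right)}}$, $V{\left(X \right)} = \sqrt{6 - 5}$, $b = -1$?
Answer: $22$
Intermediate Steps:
$V{\left(X \right)} = 1$ ($V{\left(X \right)} = \sqrt{1} = 1$)
$T{\left(J \right)} = \frac{J}{3}$
$Q{\left(P \right)} = 3$ ($Q{\left(P \right)} = \frac{3}{1} = 3 \cdot 1 = 3$)
$\left(\left(Q{\left(2 \right)} + 48\right) - 51\right) T{\left(b \right)} + 22 = \left(\left(3 + 48\right) - 51\right) \frac{1}{3} \left(-1\right) + 22 = \left(51 - 51\right) \left(- \frac{1}{3}\right) + 22 = 0 \left(- \frac{1}{3}\right) + 22 = 0 + 22 = 22$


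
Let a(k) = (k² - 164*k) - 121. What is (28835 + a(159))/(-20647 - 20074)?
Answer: -27919/40721 ≈ -0.68562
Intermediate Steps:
a(k) = -121 + k² - 164*k
(28835 + a(159))/(-20647 - 20074) = (28835 + (-121 + 159² - 164*159))/(-20647 - 20074) = (28835 + (-121 + 25281 - 26076))/(-40721) = (28835 - 916)*(-1/40721) = 27919*(-1/40721) = -27919/40721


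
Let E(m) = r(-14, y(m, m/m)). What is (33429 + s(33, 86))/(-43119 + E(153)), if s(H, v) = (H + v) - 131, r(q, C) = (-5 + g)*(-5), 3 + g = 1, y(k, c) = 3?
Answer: -33417/43084 ≈ -0.77562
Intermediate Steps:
g = -2 (g = -3 + 1 = -2)
r(q, C) = 35 (r(q, C) = (-5 - 2)*(-5) = -7*(-5) = 35)
E(m) = 35
s(H, v) = -131 + H + v
(33429 + s(33, 86))/(-43119 + E(153)) = (33429 + (-131 + 33 + 86))/(-43119 + 35) = (33429 - 12)/(-43084) = 33417*(-1/43084) = -33417/43084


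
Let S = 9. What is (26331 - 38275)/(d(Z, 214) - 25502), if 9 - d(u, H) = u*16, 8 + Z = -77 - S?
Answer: 11944/23989 ≈ 0.49789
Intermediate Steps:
Z = -94 (Z = -8 + (-77 - 1*9) = -8 + (-77 - 9) = -8 - 86 = -94)
d(u, H) = 9 - 16*u (d(u, H) = 9 - u*16 = 9 - 16*u)
(26331 - 38275)/(d(Z, 214) - 25502) = (26331 - 38275)/((9 - 16*(-94)) - 25502) = -11944/((9 + 1504) - 25502) = -11944/(1513 - 25502) = -11944/(-23989) = -11944*(-1/23989) = 11944/23989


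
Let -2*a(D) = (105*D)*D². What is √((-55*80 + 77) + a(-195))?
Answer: √1557106458/2 ≈ 19730.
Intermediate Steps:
a(D) = -105*D³/2 (a(D) = -105*D*D²/2 = -105*D³/2)
√((-55*80 + 77) + a(-195)) = √((-55*80 + 77) - 105/2*(-195)³) = √((-4400 + 77) - 105/2*(-7414875)) = √(-4323 + 778561875/2) = √(778553229/2) = √1557106458/2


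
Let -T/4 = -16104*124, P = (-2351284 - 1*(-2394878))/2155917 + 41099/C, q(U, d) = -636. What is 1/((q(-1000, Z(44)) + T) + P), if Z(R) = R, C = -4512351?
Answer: 3242751410289/25899686926940040209 ≈ 1.2520e-7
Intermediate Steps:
P = 36035132237/3242751410289 (P = (-2351284 - 1*(-2394878))/2155917 + 41099/(-4512351) = (-2351284 + 2394878)*(1/2155917) + 41099*(-1/4512351) = 43594*(1/2155917) - 41099/4512351 = 43594/2155917 - 41099/4512351 = 36035132237/3242751410289 ≈ 0.011113)
T = 7987584 (T = -(-64416)*124 = -4*(-1996896) = 7987584)
1/((q(-1000, Z(44)) + T) + P) = 1/((-636 + 7987584) + 36035132237/3242751410289) = 1/(7986948 + 36035132237/3242751410289) = 1/(25899686926940040209/3242751410289) = 3242751410289/25899686926940040209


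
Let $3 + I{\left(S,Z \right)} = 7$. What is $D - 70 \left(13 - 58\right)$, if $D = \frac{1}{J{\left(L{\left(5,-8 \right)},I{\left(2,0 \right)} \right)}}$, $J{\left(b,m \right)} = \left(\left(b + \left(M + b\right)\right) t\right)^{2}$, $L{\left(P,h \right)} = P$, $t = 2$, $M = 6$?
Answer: $\frac{3225601}{1024} \approx 3150.0$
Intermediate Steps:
$I{\left(S,Z \right)} = 4$ ($I{\left(S,Z \right)} = -3 + 7 = 4$)
$J{\left(b,m \right)} = \left(12 + 4 b\right)^{2}$ ($J{\left(b,m \right)} = \left(\left(b + \left(6 + b\right)\right) 2\right)^{2} = \left(\left(6 + 2 b\right) 2\right)^{2} = \left(12 + 4 b\right)^{2}$)
$D = \frac{1}{1024}$ ($D = \frac{1}{16 \left(3 + 5\right)^{2}} = \frac{1}{16 \cdot 8^{2}} = \frac{1}{16 \cdot 64} = \frac{1}{1024} \approx 0.00097656$)
$D - 70 \left(13 - 58\right) = \frac{1}{1024} - 70 \left(13 - 58\right) = \frac{1}{1024} - 70 \left(-45\right) = \frac{1}{1024} - -3150 = \frac{1}{1024} + 3150 = \frac{3225601}{1024}$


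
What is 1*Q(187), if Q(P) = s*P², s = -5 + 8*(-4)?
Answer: -1293853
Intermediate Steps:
s = -37 (s = -5 - 32 = -37)
Q(P) = -37*P²
1*Q(187) = 1*(-37*187²) = 1*(-37*34969) = 1*(-1293853) = -1293853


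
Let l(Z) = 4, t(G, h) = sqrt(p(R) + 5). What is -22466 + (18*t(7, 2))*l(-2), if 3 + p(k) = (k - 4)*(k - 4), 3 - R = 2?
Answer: -22466 + 72*sqrt(11) ≈ -22227.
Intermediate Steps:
R = 1 (R = 3 - 1*2 = 3 - 2 = 1)
p(k) = -3 + (-4 + k)**2 (p(k) = -3 + (k - 4)*(k - 4) = -3 + (-4 + k)*(-4 + k) = -3 + (-4 + k)**2)
t(G, h) = sqrt(11) (t(G, h) = sqrt((-3 + (-4 + 1)**2) + 5) = sqrt((-3 + (-3)**2) + 5) = sqrt((-3 + 9) + 5) = sqrt(6 + 5) = sqrt(11))
-22466 + (18*t(7, 2))*l(-2) = -22466 + (18*sqrt(11))*4 = -22466 + 72*sqrt(11)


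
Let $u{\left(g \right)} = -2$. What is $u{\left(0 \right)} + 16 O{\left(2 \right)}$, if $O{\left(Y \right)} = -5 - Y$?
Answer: $-114$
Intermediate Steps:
$u{\left(0 \right)} + 16 O{\left(2 \right)} = -2 + 16 \left(-5 - 2\right) = -2 + 16 \left(-7\right) = -2 - 112 = -114$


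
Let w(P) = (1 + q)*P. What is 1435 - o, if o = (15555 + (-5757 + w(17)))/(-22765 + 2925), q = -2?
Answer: 28480181/19840 ≈ 1435.5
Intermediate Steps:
w(P) = -P (w(P) = (1 - 2)*P = -P)
o = -9781/19840 (o = (15555 + (-5757 - 1*17))/(-22765 + 2925) = (15555 + (-5757 - 17))/(-19840) = (15555 - 5774)*(-1/19840) = 9781*(-1/19840) = -9781/19840 ≈ -0.49299)
1435 - o = 1435 - 1*(-9781/19840) = 1435 + 9781/19840 = 28480181/19840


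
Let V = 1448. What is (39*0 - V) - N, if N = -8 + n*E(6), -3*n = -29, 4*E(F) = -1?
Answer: -17251/12 ≈ -1437.6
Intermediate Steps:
E(F) = -¼ (E(F) = (¼)*(-1) = -¼)
n = 29/3 (n = -⅓*(-29) = 29/3 ≈ 9.6667)
N = -125/12 (N = -8 + (29/3)*(-¼) = -8 - 29/12 = -125/12 ≈ -10.417)
(39*0 - V) - N = (39*0 - 1*1448) - 1*(-125/12) = (0 - 1448) + 125/12 = -1448 + 125/12 = -17251/12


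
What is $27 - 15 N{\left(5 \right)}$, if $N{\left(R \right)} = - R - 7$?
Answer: $207$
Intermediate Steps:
$N{\left(R \right)} = -7 - R$
$27 - 15 N{\left(5 \right)} = 27 - 15 \left(-7 - 5\right) = 27 - -180 = 27 + 180 = 207$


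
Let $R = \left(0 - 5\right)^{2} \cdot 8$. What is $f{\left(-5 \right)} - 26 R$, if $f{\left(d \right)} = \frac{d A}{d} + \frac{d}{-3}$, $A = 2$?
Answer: $- \frac{15589}{3} \approx -5196.3$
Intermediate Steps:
$f{\left(d \right)} = 2 - \frac{d}{3}$ ($f{\left(d \right)} = \frac{d 2}{d} + \frac{d}{-3} = \frac{2 d}{d} + d \left(- \frac{1}{3}\right) = 2 - \frac{d}{3}$)
$R = 200$ ($R = \left(-5\right)^{2} \cdot 8 = 25 \cdot 8 = 200$)
$f{\left(-5 \right)} - 26 R = \left(2 - - \frac{5}{3}\right) - 5200 = \left(2 + \frac{5}{3}\right) - 5200 = \frac{11}{3} - 5200 = - \frac{15589}{3}$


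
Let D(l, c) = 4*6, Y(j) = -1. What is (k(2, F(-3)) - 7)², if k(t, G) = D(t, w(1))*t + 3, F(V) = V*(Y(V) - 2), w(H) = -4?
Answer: 1936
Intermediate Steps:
D(l, c) = 24
F(V) = -3*V (F(V) = V*(-1 - 2) = V*(-3) = -3*V)
k(t, G) = 3 + 24*t (k(t, G) = 24*t + 3 = 3 + 24*t)
(k(2, F(-3)) - 7)² = ((3 + 24*2) - 7)² = ((3 + 48) - 7)² = (51 - 7)² = 44² = 1936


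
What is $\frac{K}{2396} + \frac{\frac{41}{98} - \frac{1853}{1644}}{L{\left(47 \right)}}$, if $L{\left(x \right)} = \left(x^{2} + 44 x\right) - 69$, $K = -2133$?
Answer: $- \frac{180795097201}{203048809152} \approx -0.8904$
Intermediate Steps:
$L{\left(x \right)} = -69 + x^{2} + 44 x$
$\frac{K}{2396} + \frac{\frac{41}{98} - \frac{1853}{1644}}{L{\left(47 \right)}} = - \frac{2133}{2396} + \frac{\frac{41}{98} - \frac{1853}{1644}}{-69 + 47^{2} + 44 \cdot 47} = \left(-2133\right) \frac{1}{2396} + \frac{41 \cdot \frac{1}{98} - \frac{1853}{1644}}{-69 + 2209 + 2068} = - \frac{2133}{2396} + \frac{\frac{41}{98} - \frac{1853}{1644}}{4208} = - \frac{2133}{2396} - \frac{57095}{338979648} = - \frac{180795097201}{203048809152}$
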